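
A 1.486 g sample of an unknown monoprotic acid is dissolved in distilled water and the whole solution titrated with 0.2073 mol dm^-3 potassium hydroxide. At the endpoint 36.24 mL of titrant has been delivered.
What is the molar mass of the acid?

n(KOH) = 0.03624 L × 0.2073 mol/L = 7.513 × 10^-3 mol
n(HA) = 7.513 × 10^-3 mol (1:1 ratio)
M = m / n = 1.486 g / 7.513 × 10^-3 mol = 197.8 g/mol

197.8 g/mol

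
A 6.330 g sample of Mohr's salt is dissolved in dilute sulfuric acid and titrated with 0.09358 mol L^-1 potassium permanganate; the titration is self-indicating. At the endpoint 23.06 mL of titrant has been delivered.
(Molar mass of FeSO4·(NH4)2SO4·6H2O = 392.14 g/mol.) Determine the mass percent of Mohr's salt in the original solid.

MnO4^- + 5 Fe^2+ + 8 H^+ → Mn^2+ + 5 Fe^3+ + 4 H2O
n(KMnO4) = 0.02306 L × 0.09358 mol/L = 2.158 × 10^-3 mol
From the 5:1 ratio, n(FeSO4·(NH4)2SO4·6H2O) = 5/1 × 2.158 × 10^-3 = 0.01079 mol
mass of FeSO4·(NH4)2SO4·6H2O = 0.01079 × 392.14 g/mol = 4.231 g
% FeSO4·(NH4)2SO4·6H2O = 4.231 / 6.330 × 100 = 66.84 %

66.84 %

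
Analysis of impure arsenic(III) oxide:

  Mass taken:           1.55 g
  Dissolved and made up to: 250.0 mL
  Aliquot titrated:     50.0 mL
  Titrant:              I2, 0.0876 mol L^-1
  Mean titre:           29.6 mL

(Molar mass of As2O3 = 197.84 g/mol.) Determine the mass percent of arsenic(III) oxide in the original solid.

82.7 %

As2O3 + 2 I2 + 2 H2O → As2O5 + 4 HI
n(I2) per titration = 0.0296 × 0.0876 = 2.59 × 10^-3 mol
From the 1:2 ratio, n(As2O3) in each aliquot = 1/2 × 2.59 × 10^-3 = 1.30 × 10^-3 mol
n(As2O3) in the whole flask = 1.30 × 10^-3 × 250.0/50.0 = 6.48 × 10^-3 mol
mass of As2O3 = 6.48 × 10^-3 × 197.84 = 1.28 g
% As2O3 = 1.28 / 1.55 × 100 = 82.7 %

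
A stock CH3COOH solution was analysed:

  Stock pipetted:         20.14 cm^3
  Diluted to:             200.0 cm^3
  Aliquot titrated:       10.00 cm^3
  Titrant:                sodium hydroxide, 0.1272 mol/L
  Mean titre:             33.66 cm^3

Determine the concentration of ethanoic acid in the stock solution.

4.252 mol/L

CH3COOH + NaOH → CH3COONa + H2O
n(NaOH) = 0.03366 × 0.1272 = 4.282 × 10^-3 mol
n(CH3COOH) in the aliquot = 4.282 × 10^-3 mol (1:1 ratio)
[CH3COOH]_dilute = 4.282 × 10^-3 / 0.01000 = 0.4282 mol/L
Dilution factor = 200.0 / 20.14 = 9.930
[CH3COOH]_stock = 0.4282 × 9.930 = 4.252 mol/L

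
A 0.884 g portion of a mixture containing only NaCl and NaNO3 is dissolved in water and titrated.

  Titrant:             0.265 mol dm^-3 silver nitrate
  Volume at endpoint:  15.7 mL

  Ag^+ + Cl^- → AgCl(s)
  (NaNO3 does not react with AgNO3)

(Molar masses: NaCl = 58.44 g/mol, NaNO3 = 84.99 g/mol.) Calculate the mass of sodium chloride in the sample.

0.243 g

n(AgNO3) = 0.0157 × 0.265 = 4.16 × 10^-3 mol
Let x = n(NaCl), y = n(NaNO3).
Titrant: 1x = 4.16 × 10^-3;  mass: 58.44x + 84.99y = 0.884
Solving, x = 4.16 × 10^-3 mol, y = 7.54 × 10^-3 mol
mass of NaCl = 4.16 × 10^-3 × 58.44 = 0.243 g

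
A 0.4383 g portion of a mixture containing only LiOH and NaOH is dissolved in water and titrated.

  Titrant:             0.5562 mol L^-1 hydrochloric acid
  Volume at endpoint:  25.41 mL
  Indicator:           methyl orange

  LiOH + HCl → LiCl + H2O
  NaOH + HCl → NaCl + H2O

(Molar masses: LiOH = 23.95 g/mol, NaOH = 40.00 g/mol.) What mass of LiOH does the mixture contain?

n(HCl) = 0.02541 × 0.5562 = 0.01413 mol
Let x = n(LiOH), y = n(NaOH).
Titrant: 1x + 1y = 0.01413;  mass: 23.95x + 40.00y = 0.4383
Solving, x = 7.914 × 10^-3 mol, y = 6.219 × 10^-3 mol
mass of LiOH = 7.914 × 10^-3 × 23.95 = 0.1895 g

0.1895 g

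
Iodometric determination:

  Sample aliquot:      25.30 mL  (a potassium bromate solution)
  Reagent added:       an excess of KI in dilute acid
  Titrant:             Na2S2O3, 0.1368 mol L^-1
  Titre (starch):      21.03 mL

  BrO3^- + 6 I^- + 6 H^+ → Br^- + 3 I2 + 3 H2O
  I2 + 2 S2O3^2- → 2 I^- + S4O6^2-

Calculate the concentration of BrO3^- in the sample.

0.01895 mol/L

n(S2O3^2-) = 0.02103 × 0.1368 = 2.877 × 10^-3 mol
n(I2) = n(S2O3^2-)/2 = 1.438 × 10^-3 mol
From the 1:3 ratio, n(BrO3^-) in the aliquot = 1/3 × 1.438 × 10^-3 = 4.795 × 10^-4 mol
[BrO3^-] = 4.795 × 10^-4 / 0.02530 = 0.01895 mol/L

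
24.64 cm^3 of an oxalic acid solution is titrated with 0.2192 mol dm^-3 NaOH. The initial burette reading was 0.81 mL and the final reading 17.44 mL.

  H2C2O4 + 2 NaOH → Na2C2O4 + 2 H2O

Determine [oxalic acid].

0.07397 mol/L

n(NaOH) = 0.01663 L × 0.2192 mol/L = 3.645 × 10^-3 mol
From the 1:2 mole ratio, n(H2C2O4) = 1/2 × 3.645 × 10^-3 = 1.823 × 10^-3 mol
[H2C2O4] = 1.823 × 10^-3 mol / 0.02464 L = 0.07397 mol/L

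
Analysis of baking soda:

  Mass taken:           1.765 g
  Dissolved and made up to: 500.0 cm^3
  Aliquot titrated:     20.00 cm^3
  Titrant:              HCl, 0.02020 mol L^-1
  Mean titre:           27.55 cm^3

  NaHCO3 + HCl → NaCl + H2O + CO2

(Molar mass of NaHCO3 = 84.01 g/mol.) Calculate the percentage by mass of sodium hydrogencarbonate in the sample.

n(HCl) per titration = 0.02755 × 0.02020 = 5.565 × 10^-4 mol
n(NaHCO3) in each aliquot = 5.565 × 10^-4 mol (1:1 ratio)
n(NaHCO3) in the whole flask = 5.565 × 10^-4 × 500.0/20.00 = 0.01391 mol
mass of NaHCO3 = 0.01391 × 84.01 = 1.169 g
% NaHCO3 = 1.169 / 1.765 × 100 = 66.22 %

66.22 %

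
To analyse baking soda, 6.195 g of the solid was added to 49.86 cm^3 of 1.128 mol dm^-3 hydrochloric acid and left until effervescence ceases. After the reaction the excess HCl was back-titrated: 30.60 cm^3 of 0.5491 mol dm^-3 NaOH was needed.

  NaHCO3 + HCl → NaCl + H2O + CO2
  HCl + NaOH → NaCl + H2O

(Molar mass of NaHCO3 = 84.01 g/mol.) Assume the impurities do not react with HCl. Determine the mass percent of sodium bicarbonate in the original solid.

53.48 %

n(HCl) added = 0.04986 × 1.128 = 0.05624 mol
n(NaOH) used in back-titration = 0.03060 × 0.5491 = 0.01680 mol
n(HCl) left over = 0.01680 mol (1:1 ratio)
n(HCl) consumed by analyte = 0.05624 − 0.01680 = 0.03944 mol
n(NaHCO3) = 0.03944 mol (1:1 ratio)
mass of NaHCO3 = 0.03944 × 84.01 = 3.313 g
% NaHCO3 = 3.313 / 6.195 × 100 = 53.48 %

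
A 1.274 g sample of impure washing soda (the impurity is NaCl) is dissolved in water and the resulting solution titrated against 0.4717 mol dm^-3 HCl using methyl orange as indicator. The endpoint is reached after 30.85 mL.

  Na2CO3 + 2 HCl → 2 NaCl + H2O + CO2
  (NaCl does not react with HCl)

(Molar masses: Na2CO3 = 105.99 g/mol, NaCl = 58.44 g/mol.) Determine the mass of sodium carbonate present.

0.7712 g

n(HCl) = 0.03085 × 0.4717 = 0.01455 mol
Let x = n(Na2CO3), y = n(NaCl).
Titrant: 2x = 0.01455;  mass: 105.99x + 58.44y = 1.274
Solving, x = 7.276 × 10^-3 mol, y = 8.604 × 10^-3 mol
mass of Na2CO3 = 7.276 × 10^-3 × 105.99 = 0.7712 g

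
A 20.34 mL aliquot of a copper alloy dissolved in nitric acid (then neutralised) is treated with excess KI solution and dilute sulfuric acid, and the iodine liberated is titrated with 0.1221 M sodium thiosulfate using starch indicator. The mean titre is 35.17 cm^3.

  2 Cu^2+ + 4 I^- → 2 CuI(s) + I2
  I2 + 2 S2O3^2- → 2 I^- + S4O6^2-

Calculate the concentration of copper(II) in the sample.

n(S2O3^2-) = 0.03517 × 0.1221 = 4.294 × 10^-3 mol
n(I2) = n(S2O3^2-)/2 = 2.147 × 10^-3 mol
From the 2:1 ratio, n(Cu2+) in the aliquot = 2/1 × 2.147 × 10^-3 = 4.294 × 10^-3 mol
[Cu2+] = 4.294 × 10^-3 / 0.02034 = 0.2111 mol/L

0.2111 M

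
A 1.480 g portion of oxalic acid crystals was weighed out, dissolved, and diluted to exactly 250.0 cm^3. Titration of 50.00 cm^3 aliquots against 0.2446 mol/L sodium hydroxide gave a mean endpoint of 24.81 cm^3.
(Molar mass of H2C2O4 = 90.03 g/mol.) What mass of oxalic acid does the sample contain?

1.366 g

H2C2O4 + 2 NaOH → Na2C2O4 + 2 H2O
n(NaOH) per titration = 0.02481 × 0.2446 = 6.069 × 10^-3 mol
From the 1:2 ratio, n(H2C2O4) in each aliquot = 1/2 × 6.069 × 10^-3 = 3.034 × 10^-3 mol
n(H2C2O4) in the whole flask = 3.034 × 10^-3 × 250.0/50.00 = 0.01517 mol
mass of H2C2O4 = 0.01517 × 90.03 = 1.366 g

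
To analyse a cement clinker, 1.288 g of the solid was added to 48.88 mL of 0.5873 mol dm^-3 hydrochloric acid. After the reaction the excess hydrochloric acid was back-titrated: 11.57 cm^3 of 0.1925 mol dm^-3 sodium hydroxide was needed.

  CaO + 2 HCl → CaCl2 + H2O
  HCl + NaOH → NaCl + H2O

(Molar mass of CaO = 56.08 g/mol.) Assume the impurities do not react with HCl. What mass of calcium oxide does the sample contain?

0.7425 g

n(HCl) added = 0.04888 × 0.5873 = 0.02871 mol
n(NaOH) used in back-titration = 0.01157 × 0.1925 = 2.227 × 10^-3 mol
n(HCl) left over = 2.227 × 10^-3 mol (1:1 ratio)
n(HCl) consumed by analyte = 0.02871 − 2.227 × 10^-3 = 0.02648 mol
From the 1:2 ratio, n(CaO) = 1/2 × 0.02648 = 0.01324 mol
mass of CaO = 0.01324 × 56.08 = 0.7425 g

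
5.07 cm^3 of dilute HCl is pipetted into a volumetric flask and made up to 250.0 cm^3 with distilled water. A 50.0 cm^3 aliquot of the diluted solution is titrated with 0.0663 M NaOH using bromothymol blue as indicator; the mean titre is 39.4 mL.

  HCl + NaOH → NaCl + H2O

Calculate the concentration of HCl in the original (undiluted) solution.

n(NaOH) = 0.0394 × 0.0663 = 2.61 × 10^-3 mol
n(HCl) in the aliquot = 2.61 × 10^-3 mol (1:1 ratio)
[HCl]_dilute = 2.61 × 10^-3 / 0.0500 = 0.0522 mol/L
Dilution factor = 250.0 / 5.07 = 49.31
[HCl]_stock = 0.0522 × 49.31 = 2.58 mol/L

2.58 M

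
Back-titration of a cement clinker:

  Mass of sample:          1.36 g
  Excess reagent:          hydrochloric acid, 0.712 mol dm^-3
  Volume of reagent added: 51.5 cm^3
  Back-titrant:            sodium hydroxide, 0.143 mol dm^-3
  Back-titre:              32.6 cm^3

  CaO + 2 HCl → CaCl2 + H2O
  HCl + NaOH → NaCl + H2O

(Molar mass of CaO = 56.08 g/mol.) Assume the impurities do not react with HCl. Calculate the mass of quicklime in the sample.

0.897 g

n(HCl) added = 0.0515 × 0.712 = 0.0367 mol
n(NaOH) used in back-titration = 0.0326 × 0.143 = 4.66 × 10^-3 mol
n(HCl) left over = 4.66 × 10^-3 mol (1:1 ratio)
n(HCl) consumed by analyte = 0.0367 − 4.66 × 10^-3 = 0.0320 mol
From the 1:2 ratio, n(CaO) = 1/2 × 0.0320 = 0.0160 mol
mass of CaO = 0.0160 × 56.08 = 0.897 g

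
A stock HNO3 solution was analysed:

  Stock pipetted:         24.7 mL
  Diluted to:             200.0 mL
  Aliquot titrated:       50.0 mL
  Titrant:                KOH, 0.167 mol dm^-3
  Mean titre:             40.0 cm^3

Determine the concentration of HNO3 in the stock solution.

1.08 mol/L

HNO3 + KOH → KNO3 + H2O
n(KOH) = 0.0400 × 0.167 = 6.68 × 10^-3 mol
n(HNO3) in the aliquot = 6.68 × 10^-3 mol (1:1 ratio)
[HNO3]_dilute = 6.68 × 10^-3 / 0.0500 = 0.134 mol/L
Dilution factor = 200.0 / 24.7 = 8.097
[HNO3]_stock = 0.134 × 8.097 = 1.08 mol/L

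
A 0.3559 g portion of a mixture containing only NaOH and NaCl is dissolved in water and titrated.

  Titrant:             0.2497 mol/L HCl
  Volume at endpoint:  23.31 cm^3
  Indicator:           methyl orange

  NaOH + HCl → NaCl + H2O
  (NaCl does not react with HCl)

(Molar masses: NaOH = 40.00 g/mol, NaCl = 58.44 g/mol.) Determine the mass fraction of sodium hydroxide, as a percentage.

n(HCl) = 0.02331 × 0.2497 = 5.821 × 10^-3 mol
Let x = n(NaOH), y = n(NaCl).
Titrant: 1x = 5.821 × 10^-3;  mass: 40.00x + 58.44y = 0.3559
Solving, x = 5.821 × 10^-3 mol, y = 2.106 × 10^-3 mol
mass of NaOH = 5.821 × 10^-3 × 40.00 = 0.2328 g
% NaOH = 0.2328 / 0.3559 × 100 = 65.42 %

65.42 %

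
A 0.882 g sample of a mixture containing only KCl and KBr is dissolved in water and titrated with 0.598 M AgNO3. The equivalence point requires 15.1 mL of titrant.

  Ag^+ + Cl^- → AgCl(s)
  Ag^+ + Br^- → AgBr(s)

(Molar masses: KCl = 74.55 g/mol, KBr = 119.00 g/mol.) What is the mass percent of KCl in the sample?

n(AgNO3) = 0.0151 × 0.598 = 9.03 × 10^-3 mol
Let x = n(KCl), y = n(KBr).
Titrant: 1x + 1y = 9.03 × 10^-3;  mass: 74.55x + 119.00y = 0.882
Solving, x = 4.33 × 10^-3 mol, y = 4.70 × 10^-3 mol
mass of KCl = 4.33 × 10^-3 × 74.55 = 0.323 g
% KCl = 0.323 / 0.882 × 100 = 36.6 %

36.6 %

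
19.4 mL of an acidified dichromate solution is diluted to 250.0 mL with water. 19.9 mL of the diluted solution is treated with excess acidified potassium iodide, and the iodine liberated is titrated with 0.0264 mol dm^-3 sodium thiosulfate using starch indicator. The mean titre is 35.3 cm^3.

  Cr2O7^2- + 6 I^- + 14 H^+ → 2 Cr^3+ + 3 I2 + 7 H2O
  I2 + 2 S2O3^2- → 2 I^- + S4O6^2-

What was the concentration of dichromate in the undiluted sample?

n(S2O3^2-) = 0.0353 × 0.0264 = 9.32 × 10^-4 mol
n(I2) = n(S2O3^2-)/2 = 4.66 × 10^-4 mol
From the 1:3 ratio, n(Cr2O7^2-) in the aliquot = 1/3 × 4.66 × 10^-4 = 1.55 × 10^-4 mol
[Cr2O7^2-]_dilute = 1.55 × 10^-4 / 0.0199 = 0.00781 mol/L
[Cr2O7^2-]_original = 0.00781 × 250.0/19.4 = 0.101 mol/L

0.101 mol/L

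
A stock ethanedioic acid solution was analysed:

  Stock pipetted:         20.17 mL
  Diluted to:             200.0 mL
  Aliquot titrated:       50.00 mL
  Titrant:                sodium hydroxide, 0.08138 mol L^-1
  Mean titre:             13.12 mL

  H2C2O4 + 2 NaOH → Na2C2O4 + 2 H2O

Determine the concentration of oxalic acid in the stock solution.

0.1059 mol/L

n(NaOH) = 0.01312 × 0.08138 = 1.068 × 10^-3 mol
From the 1:2 ratio, n(H2C2O4) in the aliquot = 1/2 × 1.068 × 10^-3 = 5.339 × 10^-4 mol
[H2C2O4]_dilute = 5.339 × 10^-4 / 0.05000 = 0.01068 mol/L
Dilution factor = 200.0 / 20.17 = 9.916
[H2C2O4]_stock = 0.01068 × 9.916 = 0.1059 mol/L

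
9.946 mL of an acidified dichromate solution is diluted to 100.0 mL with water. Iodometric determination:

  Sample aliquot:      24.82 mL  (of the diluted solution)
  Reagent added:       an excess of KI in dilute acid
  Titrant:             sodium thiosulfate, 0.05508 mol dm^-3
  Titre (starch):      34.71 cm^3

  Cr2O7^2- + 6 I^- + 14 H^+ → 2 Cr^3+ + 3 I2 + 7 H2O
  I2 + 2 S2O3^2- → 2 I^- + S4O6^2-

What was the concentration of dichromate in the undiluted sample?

0.1291 mol/L

n(S2O3^2-) = 0.03471 × 0.05508 = 1.912 × 10^-3 mol
n(I2) = n(S2O3^2-)/2 = 9.559 × 10^-4 mol
From the 1:3 ratio, n(Cr2O7^2-) in the aliquot = 1/3 × 9.559 × 10^-4 = 3.186 × 10^-4 mol
[Cr2O7^2-]_dilute = 3.186 × 10^-4 / 0.02482 = 0.01284 mol/L
[Cr2O7^2-]_original = 0.01284 × 100.0/9.946 = 0.1291 mol/L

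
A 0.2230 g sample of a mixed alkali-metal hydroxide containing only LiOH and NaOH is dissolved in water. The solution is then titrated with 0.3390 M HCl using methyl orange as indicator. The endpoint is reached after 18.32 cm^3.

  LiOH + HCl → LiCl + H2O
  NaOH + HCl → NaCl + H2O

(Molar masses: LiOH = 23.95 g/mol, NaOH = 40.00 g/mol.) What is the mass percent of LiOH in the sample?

17.01 %

n(HCl) = 0.01832 × 0.3390 = 6.210 × 10^-3 mol
Let x = n(LiOH), y = n(NaOH).
Titrant: 1x + 1y = 6.210 × 10^-3;  mass: 23.95x + 40.00y = 0.2230
Solving, x = 1.584 × 10^-3 mol, y = 4.627 × 10^-3 mol
mass of LiOH = 1.584 × 10^-3 × 23.95 = 0.03793 g
% LiOH = 0.03793 / 0.2230 × 100 = 17.01 %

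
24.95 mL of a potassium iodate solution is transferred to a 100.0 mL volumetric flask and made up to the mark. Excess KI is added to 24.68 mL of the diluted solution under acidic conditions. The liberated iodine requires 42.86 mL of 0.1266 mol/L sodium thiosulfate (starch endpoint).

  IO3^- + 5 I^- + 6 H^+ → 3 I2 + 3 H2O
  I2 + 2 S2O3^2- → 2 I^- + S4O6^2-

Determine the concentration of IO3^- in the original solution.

0.1469 mol/L

n(S2O3^2-) = 0.04286 × 0.1266 = 5.426 × 10^-3 mol
n(I2) = n(S2O3^2-)/2 = 2.713 × 10^-3 mol
From the 1:3 ratio, n(IO3^-) in the aliquot = 1/3 × 2.713 × 10^-3 = 9.043 × 10^-4 mol
[IO3^-]_dilute = 9.043 × 10^-4 / 0.02468 = 0.03664 mol/L
[IO3^-]_original = 0.03664 × 100.0/24.95 = 0.1469 mol/L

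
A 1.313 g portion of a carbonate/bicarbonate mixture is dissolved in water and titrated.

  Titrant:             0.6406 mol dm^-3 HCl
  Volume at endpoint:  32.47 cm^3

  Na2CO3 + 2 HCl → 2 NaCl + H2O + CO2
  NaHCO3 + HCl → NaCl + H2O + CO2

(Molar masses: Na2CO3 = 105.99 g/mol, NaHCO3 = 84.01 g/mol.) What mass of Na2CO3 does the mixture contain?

0.7423 g

n(HCl) = 0.03247 × 0.6406 = 0.02080 mol
Let x = n(Na2CO3), y = n(NaHCO3).
Titrant: 2x + 1y = 0.02080;  mass: 105.99x + 84.01y = 1.313
Solving, x = 7.004 × 10^-3 mol, y = 6.793 × 10^-3 mol
mass of Na2CO3 = 7.004 × 10^-3 × 105.99 = 0.7423 g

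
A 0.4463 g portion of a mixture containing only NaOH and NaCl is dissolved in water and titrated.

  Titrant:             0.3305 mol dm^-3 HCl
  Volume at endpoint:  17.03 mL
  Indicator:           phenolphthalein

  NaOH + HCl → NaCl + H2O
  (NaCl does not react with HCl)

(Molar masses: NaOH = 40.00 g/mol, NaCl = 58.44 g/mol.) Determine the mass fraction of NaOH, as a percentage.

n(HCl) = 0.01703 × 0.3305 = 5.628 × 10^-3 mol
Let x = n(NaOH), y = n(NaCl).
Titrant: 1x = 5.628 × 10^-3;  mass: 40.00x + 58.44y = 0.4463
Solving, x = 5.628 × 10^-3 mol, y = 3.784 × 10^-3 mol
mass of NaOH = 5.628 × 10^-3 × 40.00 = 0.2251 g
% NaOH = 0.2251 / 0.4463 × 100 = 50.45 %

50.45 %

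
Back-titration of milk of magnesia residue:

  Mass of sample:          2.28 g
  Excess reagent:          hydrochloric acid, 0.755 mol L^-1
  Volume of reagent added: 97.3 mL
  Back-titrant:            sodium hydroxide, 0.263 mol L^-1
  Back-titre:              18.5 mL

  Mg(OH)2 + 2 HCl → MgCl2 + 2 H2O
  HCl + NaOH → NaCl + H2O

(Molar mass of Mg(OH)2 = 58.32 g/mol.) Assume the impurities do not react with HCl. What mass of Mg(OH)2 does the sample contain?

n(HCl) added = 0.0973 × 0.755 = 0.0735 mol
n(NaOH) used in back-titration = 0.0185 × 0.263 = 4.87 × 10^-3 mol
n(HCl) left over = 4.87 × 10^-3 mol (1:1 ratio)
n(HCl) consumed by analyte = 0.0735 − 4.87 × 10^-3 = 0.0686 mol
From the 1:2 ratio, n(Mg(OH)2) = 1/2 × 0.0686 = 0.0343 mol
mass of Mg(OH)2 = 0.0343 × 58.32 = 2.00 g

2.00 g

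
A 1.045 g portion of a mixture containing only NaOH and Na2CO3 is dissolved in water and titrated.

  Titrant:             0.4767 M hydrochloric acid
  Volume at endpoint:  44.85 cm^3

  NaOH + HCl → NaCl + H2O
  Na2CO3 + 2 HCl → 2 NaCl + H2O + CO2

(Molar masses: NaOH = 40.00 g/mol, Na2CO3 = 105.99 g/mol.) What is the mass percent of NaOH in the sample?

n(HCl) = 0.04485 × 0.4767 = 0.02138 mol
Let x = n(NaOH), y = n(Na2CO3).
Titrant: 1x + 2y = 0.02138;  mass: 40.00x + 105.99y = 1.045
Solving, x = 6.774 × 10^-3 mol, y = 7.303 × 10^-3 mol
mass of NaOH = 6.774 × 10^-3 × 40.00 = 0.2710 g
% NaOH = 0.2710 / 1.045 × 100 = 25.93 %

25.93 %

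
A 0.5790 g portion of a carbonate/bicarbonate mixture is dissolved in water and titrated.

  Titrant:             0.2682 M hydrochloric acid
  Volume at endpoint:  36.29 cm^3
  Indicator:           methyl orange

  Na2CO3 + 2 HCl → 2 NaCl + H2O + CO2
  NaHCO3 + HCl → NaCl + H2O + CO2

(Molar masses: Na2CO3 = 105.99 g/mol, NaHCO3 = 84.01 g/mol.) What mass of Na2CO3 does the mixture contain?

0.4078 g

n(HCl) = 0.03629 × 0.2682 = 9.733 × 10^-3 mol
Let x = n(Na2CO3), y = n(NaHCO3).
Titrant: 2x + 1y = 9.733 × 10^-3;  mass: 105.99x + 84.01y = 0.5790
Solving, x = 3.848 × 10^-3 mol, y = 2.038 × 10^-3 mol
mass of Na2CO3 = 3.848 × 10^-3 × 105.99 = 0.4078 g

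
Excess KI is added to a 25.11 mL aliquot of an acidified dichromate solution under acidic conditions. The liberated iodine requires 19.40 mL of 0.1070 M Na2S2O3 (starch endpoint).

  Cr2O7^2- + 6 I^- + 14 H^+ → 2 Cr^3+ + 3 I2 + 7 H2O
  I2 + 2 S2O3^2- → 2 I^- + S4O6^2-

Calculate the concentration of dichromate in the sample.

0.01378 M

n(S2O3^2-) = 0.01940 × 0.1070 = 2.076 × 10^-3 mol
n(I2) = n(S2O3^2-)/2 = 1.038 × 10^-3 mol
From the 1:3 ratio, n(Cr2O7^2-) in the aliquot = 1/3 × 1.038 × 10^-3 = 3.460 × 10^-4 mol
[Cr2O7^2-] = 3.460 × 10^-4 / 0.02511 = 0.01378 mol/L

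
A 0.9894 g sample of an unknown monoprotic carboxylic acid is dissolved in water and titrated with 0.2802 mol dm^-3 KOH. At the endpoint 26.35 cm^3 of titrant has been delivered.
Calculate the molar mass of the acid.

n(KOH) = 0.02635 L × 0.2802 mol/L = 7.383 × 10^-3 mol
n(HA) = 7.383 × 10^-3 mol (1:1 ratio)
M = m / n = 0.9894 g / 7.383 × 10^-3 mol = 134.0 g/mol

134.0 g/mol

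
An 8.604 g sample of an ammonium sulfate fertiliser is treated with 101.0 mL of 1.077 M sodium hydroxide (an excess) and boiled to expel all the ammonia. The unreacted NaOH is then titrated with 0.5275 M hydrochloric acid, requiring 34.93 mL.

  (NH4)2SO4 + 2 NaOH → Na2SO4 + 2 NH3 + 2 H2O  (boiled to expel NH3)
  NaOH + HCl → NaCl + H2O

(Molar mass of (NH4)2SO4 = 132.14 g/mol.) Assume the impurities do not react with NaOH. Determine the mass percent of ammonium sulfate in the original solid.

n(NaOH) added = 0.1010 × 1.077 = 0.1088 mol
n(HCl) used in back-titration = 0.03493 × 0.5275 = 0.01843 mol
n(NaOH) left over = 0.01843 mol (1:1 ratio)
n(NaOH) consumed by analyte = 0.1088 − 0.01843 = 0.09035 mol
From the 1:2 ratio, n((NH4)2SO4) = 1/2 × 0.09035 = 0.04518 mol
mass of (NH4)2SO4 = 0.04518 × 132.14 = 5.970 g
% (NH4)2SO4 = 5.970 / 8.604 × 100 = 69.38 %

69.38 %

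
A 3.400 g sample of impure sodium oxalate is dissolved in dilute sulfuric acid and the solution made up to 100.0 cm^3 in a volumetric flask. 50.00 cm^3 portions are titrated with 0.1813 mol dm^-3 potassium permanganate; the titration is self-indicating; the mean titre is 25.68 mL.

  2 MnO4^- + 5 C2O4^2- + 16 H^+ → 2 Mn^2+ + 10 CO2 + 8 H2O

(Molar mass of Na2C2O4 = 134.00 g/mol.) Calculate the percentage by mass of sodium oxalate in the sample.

n(KMnO4) per titration = 0.02568 × 0.1813 = 4.656 × 10^-3 mol
From the 5:2 ratio, n(Na2C2O4) in each aliquot = 5/2 × 4.656 × 10^-3 = 0.01164 mol
n(Na2C2O4) in the whole flask = 0.01164 × 100.0/50.00 = 0.02328 mol
mass of Na2C2O4 = 0.02328 × 134.00 = 3.119 g
% Na2C2O4 = 3.119 / 3.400 × 100 = 91.75 %

91.75 %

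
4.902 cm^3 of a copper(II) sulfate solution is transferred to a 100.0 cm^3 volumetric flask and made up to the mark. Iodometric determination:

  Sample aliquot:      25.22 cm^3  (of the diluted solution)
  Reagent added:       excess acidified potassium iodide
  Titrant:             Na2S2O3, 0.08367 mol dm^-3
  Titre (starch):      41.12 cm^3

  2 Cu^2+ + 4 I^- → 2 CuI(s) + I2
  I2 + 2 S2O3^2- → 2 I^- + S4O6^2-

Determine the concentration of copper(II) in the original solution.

2.783 mol/L

n(S2O3^2-) = 0.04112 × 0.08367 = 3.441 × 10^-3 mol
n(I2) = n(S2O3^2-)/2 = 1.720 × 10^-3 mol
From the 2:1 ratio, n(Cu2+) in the aliquot = 2/1 × 1.720 × 10^-3 = 3.441 × 10^-3 mol
[Cu2+]_dilute = 3.441 × 10^-3 / 0.02522 = 0.1364 mol/L
[Cu2+]_original = 0.1364 × 100.0/4.902 = 2.783 mol/L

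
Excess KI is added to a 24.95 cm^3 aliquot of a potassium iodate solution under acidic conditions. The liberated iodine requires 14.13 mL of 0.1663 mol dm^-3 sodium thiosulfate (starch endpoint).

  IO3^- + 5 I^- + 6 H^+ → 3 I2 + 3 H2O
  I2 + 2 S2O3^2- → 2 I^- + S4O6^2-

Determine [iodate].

0.01570 mol/L

n(S2O3^2-) = 0.01413 × 0.1663 = 2.350 × 10^-3 mol
n(I2) = n(S2O3^2-)/2 = 1.175 × 10^-3 mol
From the 1:3 ratio, n(IO3^-) in the aliquot = 1/3 × 1.175 × 10^-3 = 3.916 × 10^-4 mol
[IO3^-] = 3.916 × 10^-4 / 0.02495 = 0.01570 mol/L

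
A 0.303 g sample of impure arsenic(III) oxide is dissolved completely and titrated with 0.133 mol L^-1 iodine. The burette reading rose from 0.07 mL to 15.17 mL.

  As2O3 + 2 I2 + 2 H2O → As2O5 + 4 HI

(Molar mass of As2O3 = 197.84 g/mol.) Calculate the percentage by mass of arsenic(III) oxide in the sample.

n(I2) = 0.0151 L × 0.133 mol/L = 2.01 × 10^-3 mol
From the 1:2 ratio, n(As2O3) = 1/2 × 2.01 × 10^-3 = 1.00 × 10^-3 mol
mass of As2O3 = 1.00 × 10^-3 × 197.84 g/mol = 0.199 g
% As2O3 = 0.199 / 0.303 × 100 = 65.6 %

65.6 %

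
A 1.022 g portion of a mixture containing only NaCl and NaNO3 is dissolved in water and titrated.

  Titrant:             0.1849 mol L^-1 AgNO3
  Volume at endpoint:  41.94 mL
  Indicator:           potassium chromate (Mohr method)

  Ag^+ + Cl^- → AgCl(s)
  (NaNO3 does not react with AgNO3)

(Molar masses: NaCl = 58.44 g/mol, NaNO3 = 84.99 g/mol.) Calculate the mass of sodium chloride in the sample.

n(AgNO3) = 0.04194 × 0.1849 = 7.755 × 10^-3 mol
Let x = n(NaCl), y = n(NaNO3).
Titrant: 1x = 7.755 × 10^-3;  mass: 58.44x + 84.99y = 1.022
Solving, x = 7.755 × 10^-3 mol, y = 6.693 × 10^-3 mol
mass of NaCl = 7.755 × 10^-3 × 58.44 = 0.4532 g

0.4532 g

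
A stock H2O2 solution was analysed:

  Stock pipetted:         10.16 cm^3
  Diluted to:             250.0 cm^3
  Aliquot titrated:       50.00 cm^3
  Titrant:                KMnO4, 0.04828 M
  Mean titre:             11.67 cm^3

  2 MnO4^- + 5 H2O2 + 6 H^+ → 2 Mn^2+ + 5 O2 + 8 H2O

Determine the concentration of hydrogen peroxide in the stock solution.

0.6932 M

n(KMnO4) = 0.01167 × 0.04828 = 5.634 × 10^-4 mol
From the 5:2 ratio, n(H2O2) in the aliquot = 5/2 × 5.634 × 10^-4 = 1.409 × 10^-3 mol
[H2O2]_dilute = 1.409 × 10^-3 / 0.05000 = 0.02817 mol/L
Dilution factor = 250.0 / 10.16 = 24.61
[H2O2]_stock = 0.02817 × 24.61 = 0.6932 mol/L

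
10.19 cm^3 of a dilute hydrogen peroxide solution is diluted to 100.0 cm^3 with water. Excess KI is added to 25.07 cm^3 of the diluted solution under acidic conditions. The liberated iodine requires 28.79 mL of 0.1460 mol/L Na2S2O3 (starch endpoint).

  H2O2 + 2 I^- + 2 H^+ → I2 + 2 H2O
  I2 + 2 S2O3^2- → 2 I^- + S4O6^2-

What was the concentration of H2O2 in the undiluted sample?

0.8227 mol/L

n(S2O3^2-) = 0.02879 × 0.1460 = 4.203 × 10^-3 mol
n(I2) = n(S2O3^2-)/2 = 2.102 × 10^-3 mol
n(H2O2) in the aliquot = 2.102 × 10^-3 mol (1:1 ratio)
[H2O2]_dilute = 2.102 × 10^-3 / 0.02507 = 0.08383 mol/L
[H2O2]_original = 0.08383 × 100.0/10.19 = 0.8227 mol/L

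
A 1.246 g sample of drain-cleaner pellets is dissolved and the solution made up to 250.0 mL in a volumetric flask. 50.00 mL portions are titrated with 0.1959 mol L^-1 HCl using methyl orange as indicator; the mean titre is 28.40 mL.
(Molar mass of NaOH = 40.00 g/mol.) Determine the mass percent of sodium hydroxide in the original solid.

NaOH + HCl → NaCl + H2O
n(HCl) per titration = 0.02840 × 0.1959 = 5.564 × 10^-3 mol
n(NaOH) in each aliquot = 5.564 × 10^-3 mol (1:1 ratio)
n(NaOH) in the whole flask = 5.564 × 10^-3 × 250.0/50.00 = 0.02782 mol
mass of NaOH = 0.02782 × 40.00 = 1.113 g
% NaOH = 1.113 / 1.246 × 100 = 89.30 %

89.30 %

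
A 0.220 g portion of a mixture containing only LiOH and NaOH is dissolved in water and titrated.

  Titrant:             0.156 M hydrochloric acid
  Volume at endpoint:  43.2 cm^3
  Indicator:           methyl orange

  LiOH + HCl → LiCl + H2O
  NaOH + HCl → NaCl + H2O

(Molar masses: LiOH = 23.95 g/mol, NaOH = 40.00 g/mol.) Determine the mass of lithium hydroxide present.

n(HCl) = 0.0432 × 0.156 = 6.74 × 10^-3 mol
Let x = n(LiOH), y = n(NaOH).
Titrant: 1x + 1y = 6.74 × 10^-3;  mass: 23.95x + 40.00y = 0.220
Solving, x = 3.09 × 10^-3 mol, y = 3.65 × 10^-3 mol
mass of LiOH = 3.09 × 10^-3 × 23.95 = 0.0740 g

0.0740 g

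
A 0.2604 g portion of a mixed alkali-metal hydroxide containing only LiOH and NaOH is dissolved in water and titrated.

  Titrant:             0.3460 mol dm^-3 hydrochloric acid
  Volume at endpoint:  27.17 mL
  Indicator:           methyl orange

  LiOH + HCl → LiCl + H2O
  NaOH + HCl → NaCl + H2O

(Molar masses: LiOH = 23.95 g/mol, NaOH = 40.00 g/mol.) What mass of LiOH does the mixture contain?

0.1725 g

n(HCl) = 0.02717 × 0.3460 = 9.401 × 10^-3 mol
Let x = n(LiOH), y = n(NaOH).
Titrant: 1x + 1y = 9.401 × 10^-3;  mass: 23.95x + 40.00y = 0.2604
Solving, x = 7.205 × 10^-3 mol, y = 2.196 × 10^-3 mol
mass of LiOH = 7.205 × 10^-3 × 23.95 = 0.1725 g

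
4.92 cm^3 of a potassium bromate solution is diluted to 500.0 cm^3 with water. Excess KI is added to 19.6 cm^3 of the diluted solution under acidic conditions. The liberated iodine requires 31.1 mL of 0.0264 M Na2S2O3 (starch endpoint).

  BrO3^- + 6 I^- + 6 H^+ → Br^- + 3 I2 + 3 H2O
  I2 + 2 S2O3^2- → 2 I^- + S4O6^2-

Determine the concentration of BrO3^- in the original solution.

n(S2O3^2-) = 0.0311 × 0.0264 = 8.21 × 10^-4 mol
n(I2) = n(S2O3^2-)/2 = 4.11 × 10^-4 mol
From the 1:3 ratio, n(BrO3^-) in the aliquot = 1/3 × 4.11 × 10^-4 = 1.37 × 10^-4 mol
[BrO3^-]_dilute = 1.37 × 10^-4 / 0.0196 = 0.00698 mol/L
[BrO3^-]_original = 0.00698 × 500.0/4.92 = 0.710 mol/L

0.710 M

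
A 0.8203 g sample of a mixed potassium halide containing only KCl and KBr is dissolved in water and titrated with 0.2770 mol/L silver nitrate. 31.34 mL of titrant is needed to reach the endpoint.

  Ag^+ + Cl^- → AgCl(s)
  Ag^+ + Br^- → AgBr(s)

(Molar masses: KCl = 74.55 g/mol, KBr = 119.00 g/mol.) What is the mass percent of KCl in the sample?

43.50 %

n(AgNO3) = 0.03134 × 0.2770 = 8.681 × 10^-3 mol
Let x = n(KCl), y = n(KBr).
Titrant: 1x + 1y = 8.681 × 10^-3;  mass: 74.55x + 119.00y = 0.8203
Solving, x = 4.787 × 10^-3 mol, y = 3.895 × 10^-3 mol
mass of KCl = 4.787 × 10^-3 × 74.55 = 0.3568 g
% KCl = 0.3568 / 0.8203 × 100 = 43.50 %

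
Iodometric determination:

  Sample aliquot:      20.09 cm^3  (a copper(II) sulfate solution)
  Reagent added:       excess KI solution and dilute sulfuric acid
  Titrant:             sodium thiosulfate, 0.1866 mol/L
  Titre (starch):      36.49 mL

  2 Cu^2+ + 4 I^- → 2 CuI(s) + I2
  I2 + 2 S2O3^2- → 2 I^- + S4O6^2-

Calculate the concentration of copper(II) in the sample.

n(S2O3^2-) = 0.03649 × 0.1866 = 6.809 × 10^-3 mol
n(I2) = n(S2O3^2-)/2 = 3.405 × 10^-3 mol
From the 2:1 ratio, n(Cu2+) in the aliquot = 2/1 × 3.405 × 10^-3 = 6.809 × 10^-3 mol
[Cu2+] = 6.809 × 10^-3 / 0.02009 = 0.3389 mol/L

0.3389 mol/L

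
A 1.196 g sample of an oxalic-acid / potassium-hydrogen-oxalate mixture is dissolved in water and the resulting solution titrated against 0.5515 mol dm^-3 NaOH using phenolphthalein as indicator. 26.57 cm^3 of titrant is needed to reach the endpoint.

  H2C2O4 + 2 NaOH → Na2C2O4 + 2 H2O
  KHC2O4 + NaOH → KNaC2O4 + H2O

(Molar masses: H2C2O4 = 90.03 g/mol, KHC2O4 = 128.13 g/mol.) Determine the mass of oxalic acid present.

n(NaOH) = 0.02657 × 0.5515 = 0.01465 mol
Let x = n(H2C2O4), y = n(KHC2O4).
Titrant: 2x + 1y = 0.01465;  mass: 90.03x + 128.13y = 1.196
Solving, x = 4.100 × 10^-3 mol, y = 6.453 × 10^-3 mol
mass of H2C2O4 = 4.100 × 10^-3 × 90.03 = 0.3691 g

0.3691 g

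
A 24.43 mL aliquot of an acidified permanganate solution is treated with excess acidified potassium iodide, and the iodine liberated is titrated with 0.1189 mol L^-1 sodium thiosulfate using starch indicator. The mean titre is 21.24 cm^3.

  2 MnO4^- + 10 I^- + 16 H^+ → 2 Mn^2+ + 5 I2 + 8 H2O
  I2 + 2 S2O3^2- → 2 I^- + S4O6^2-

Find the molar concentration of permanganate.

n(S2O3^2-) = 0.02124 × 0.1189 = 2.525 × 10^-3 mol
n(I2) = n(S2O3^2-)/2 = 1.263 × 10^-3 mol
From the 2:5 ratio, n(MnO4^-) in the aliquot = 2/5 × 1.263 × 10^-3 = 5.051 × 10^-4 mol
[MnO4^-] = 5.051 × 10^-4 / 0.02443 = 0.02067 mol/L

0.02067 mol/L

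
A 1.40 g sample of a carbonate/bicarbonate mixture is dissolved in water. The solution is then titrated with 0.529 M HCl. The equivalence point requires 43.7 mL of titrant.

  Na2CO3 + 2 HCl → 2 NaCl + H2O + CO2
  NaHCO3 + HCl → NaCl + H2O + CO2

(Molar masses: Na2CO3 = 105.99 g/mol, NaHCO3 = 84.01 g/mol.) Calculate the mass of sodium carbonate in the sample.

n(HCl) = 0.0437 × 0.529 = 0.0231 mol
Let x = n(Na2CO3), y = n(NaHCO3).
Titrant: 2x + 1y = 0.0231;  mass: 105.99x + 84.01y = 1.40
Solving, x = 8.74 × 10^-3 mol, y = 5.64 × 10^-3 mol
mass of Na2CO3 = 8.74 × 10^-3 × 105.99 = 0.926 g

0.926 g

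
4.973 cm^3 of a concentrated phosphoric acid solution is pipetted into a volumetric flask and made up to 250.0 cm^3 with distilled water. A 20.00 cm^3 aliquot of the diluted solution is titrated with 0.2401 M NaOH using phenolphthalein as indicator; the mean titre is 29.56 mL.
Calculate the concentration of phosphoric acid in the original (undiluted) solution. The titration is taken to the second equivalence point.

8.920 M

H3PO4 + 2 NaOH → Na2HPO4 + 2 H2O
n(NaOH) = 0.02956 × 0.2401 = 7.097 × 10^-3 mol
From the 1:2 ratio, n(H3PO4) in the aliquot = 1/2 × 7.097 × 10^-3 = 3.549 × 10^-3 mol
[H3PO4]_dilute = 3.549 × 10^-3 / 0.02000 = 0.1774 mol/L
Dilution factor = 250.0 / 4.973 = 50.27
[H3PO4]_stock = 0.1774 × 50.27 = 8.920 mol/L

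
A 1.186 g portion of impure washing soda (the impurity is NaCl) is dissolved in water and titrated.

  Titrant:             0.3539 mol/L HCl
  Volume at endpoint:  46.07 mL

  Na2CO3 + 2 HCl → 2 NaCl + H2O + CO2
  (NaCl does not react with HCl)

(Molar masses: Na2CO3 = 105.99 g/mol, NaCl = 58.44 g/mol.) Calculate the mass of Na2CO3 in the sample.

0.8640 g

n(HCl) = 0.04607 × 0.3539 = 0.01630 mol
Let x = n(Na2CO3), y = n(NaCl).
Titrant: 2x = 0.01630;  mass: 105.99x + 58.44y = 1.186
Solving, x = 8.152 × 10^-3 mol, y = 5.509 × 10^-3 mol
mass of Na2CO3 = 8.152 × 10^-3 × 105.99 = 0.8640 g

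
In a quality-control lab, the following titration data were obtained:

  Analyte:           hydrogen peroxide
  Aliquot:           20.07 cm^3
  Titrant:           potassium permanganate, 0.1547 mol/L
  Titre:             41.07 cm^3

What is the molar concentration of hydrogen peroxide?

2 MnO4^- + 5 H2O2 + 6 H^+ → 2 Mn^2+ + 5 O2 + 8 H2O
n(KMnO4) = 0.04107 L × 0.1547 mol/L = 6.354 × 10^-3 mol
From the 5:2 mole ratio, n(H2O2) = 5/2 × 6.354 × 10^-3 = 0.01588 mol
[H2O2] = 0.01588 mol / 0.02007 L = 0.7914 mol/L

0.7914 mol/L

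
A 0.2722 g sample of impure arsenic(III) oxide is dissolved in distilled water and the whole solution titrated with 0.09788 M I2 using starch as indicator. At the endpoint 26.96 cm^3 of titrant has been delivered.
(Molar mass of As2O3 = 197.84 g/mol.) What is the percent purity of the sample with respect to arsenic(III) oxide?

As2O3 + 2 I2 + 2 H2O → As2O5 + 4 HI
n(I2) = 0.02696 L × 0.09788 mol/L = 2.639 × 10^-3 mol
From the 1:2 ratio, n(As2O3) = 1/2 × 2.639 × 10^-3 = 1.319 × 10^-3 mol
mass of As2O3 = 1.319 × 10^-3 × 197.84 g/mol = 0.2610 g
% As2O3 = 0.2610 / 0.2722 × 100 = 95.90 %

95.90 %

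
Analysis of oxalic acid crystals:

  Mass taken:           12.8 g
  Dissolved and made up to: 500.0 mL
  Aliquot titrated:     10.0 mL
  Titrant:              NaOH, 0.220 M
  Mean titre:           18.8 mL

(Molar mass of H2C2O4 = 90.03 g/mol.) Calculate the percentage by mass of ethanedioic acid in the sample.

72.7 %

H2C2O4 + 2 NaOH → Na2C2O4 + 2 H2O
n(NaOH) per titration = 0.0188 × 0.220 = 4.14 × 10^-3 mol
From the 1:2 ratio, n(H2C2O4) in each aliquot = 1/2 × 4.14 × 10^-3 = 2.07 × 10^-3 mol
n(H2C2O4) in the whole flask = 2.07 × 10^-3 × 500.0/10.0 = 0.103 mol
mass of H2C2O4 = 0.103 × 90.03 = 9.31 g
% H2C2O4 = 9.31 / 12.8 × 100 = 72.7 %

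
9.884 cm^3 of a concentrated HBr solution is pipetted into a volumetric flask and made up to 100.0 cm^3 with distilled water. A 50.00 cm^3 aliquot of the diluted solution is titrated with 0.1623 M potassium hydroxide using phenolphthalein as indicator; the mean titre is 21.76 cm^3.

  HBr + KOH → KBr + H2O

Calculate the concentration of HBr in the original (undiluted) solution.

n(KOH) = 0.02176 × 0.1623 = 3.532 × 10^-3 mol
n(HBr) in the aliquot = 3.532 × 10^-3 mol (1:1 ratio)
[HBr]_dilute = 3.532 × 10^-3 / 0.05000 = 0.07063 mol/L
Dilution factor = 100.0 / 9.884 = 10.12
[HBr]_stock = 0.07063 × 10.12 = 0.7146 mol/L

0.7146 M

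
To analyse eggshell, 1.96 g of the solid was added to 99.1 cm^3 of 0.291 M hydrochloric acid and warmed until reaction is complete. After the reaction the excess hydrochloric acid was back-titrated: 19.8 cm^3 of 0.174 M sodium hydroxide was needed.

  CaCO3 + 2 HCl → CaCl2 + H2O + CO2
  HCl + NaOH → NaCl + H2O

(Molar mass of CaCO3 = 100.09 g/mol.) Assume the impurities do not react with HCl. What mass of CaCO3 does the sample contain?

1.27 g

n(HCl) added = 0.0991 × 0.291 = 0.0288 mol
n(NaOH) used in back-titration = 0.0198 × 0.174 = 3.45 × 10^-3 mol
n(HCl) left over = 3.45 × 10^-3 mol (1:1 ratio)
n(HCl) consumed by analyte = 0.0288 − 3.45 × 10^-3 = 0.0254 mol
From the 1:2 ratio, n(CaCO3) = 1/2 × 0.0254 = 0.0127 mol
mass of CaCO3 = 0.0127 × 100.09 = 1.27 g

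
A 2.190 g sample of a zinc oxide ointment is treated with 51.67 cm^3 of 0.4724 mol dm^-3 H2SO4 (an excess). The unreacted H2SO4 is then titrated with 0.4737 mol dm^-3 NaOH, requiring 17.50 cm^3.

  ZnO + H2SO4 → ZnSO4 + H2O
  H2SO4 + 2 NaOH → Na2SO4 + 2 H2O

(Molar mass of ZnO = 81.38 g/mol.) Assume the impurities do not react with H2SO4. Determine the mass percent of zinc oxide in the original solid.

75.30 %

n(H2SO4) added = 0.05167 × 0.4724 = 0.02441 mol
n(NaOH) used in back-titration = 0.01750 × 0.4737 = 8.290 × 10^-3 mol
From the 1:2 ratio, n(H2SO4) left over = 1/2 × 8.290 × 10^-3 = 4.145 × 10^-3 mol
n(H2SO4) consumed by analyte = 0.02441 − 4.145 × 10^-3 = 0.02026 mol
n(ZnO) = 0.02026 mol (1:1 ratio)
mass of ZnO = 0.02026 × 81.38 = 1.649 g
% ZnO = 1.649 / 2.190 × 100 = 75.30 %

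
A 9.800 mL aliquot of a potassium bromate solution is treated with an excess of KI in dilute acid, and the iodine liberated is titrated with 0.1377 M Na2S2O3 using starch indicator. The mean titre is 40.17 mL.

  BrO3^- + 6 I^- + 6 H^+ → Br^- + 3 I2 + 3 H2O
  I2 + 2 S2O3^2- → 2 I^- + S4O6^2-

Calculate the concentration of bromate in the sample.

0.09407 M

n(S2O3^2-) = 0.04017 × 0.1377 = 5.531 × 10^-3 mol
n(I2) = n(S2O3^2-)/2 = 2.766 × 10^-3 mol
From the 1:3 ratio, n(BrO3^-) in the aliquot = 1/3 × 2.766 × 10^-3 = 9.219 × 10^-4 mol
[BrO3^-] = 9.219 × 10^-4 / 0.009800 = 0.09407 mol/L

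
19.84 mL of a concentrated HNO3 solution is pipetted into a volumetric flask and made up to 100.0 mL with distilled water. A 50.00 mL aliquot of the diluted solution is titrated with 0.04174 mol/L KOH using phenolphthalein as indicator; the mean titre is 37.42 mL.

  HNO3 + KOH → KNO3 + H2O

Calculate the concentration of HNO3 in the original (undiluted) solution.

0.1575 mol/L

n(KOH) = 0.03742 × 0.04174 = 1.562 × 10^-3 mol
n(HNO3) in the aliquot = 1.562 × 10^-3 mol (1:1 ratio)
[HNO3]_dilute = 1.562 × 10^-3 / 0.05000 = 0.03124 mol/L
Dilution factor = 100.0 / 19.84 = 5.040
[HNO3]_stock = 0.03124 × 5.040 = 0.1575 mol/L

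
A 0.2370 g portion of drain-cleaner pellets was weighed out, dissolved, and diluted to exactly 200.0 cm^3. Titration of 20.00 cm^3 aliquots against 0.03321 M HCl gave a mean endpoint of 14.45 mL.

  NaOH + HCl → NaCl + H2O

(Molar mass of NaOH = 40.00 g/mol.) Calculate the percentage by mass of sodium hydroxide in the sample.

n(HCl) per titration = 0.01445 × 0.03321 = 4.799 × 10^-4 mol
n(NaOH) in each aliquot = 4.799 × 10^-4 mol (1:1 ratio)
n(NaOH) in the whole flask = 4.799 × 10^-4 × 200.0/20.00 = 4.799 × 10^-3 mol
mass of NaOH = 4.799 × 10^-3 × 40.00 = 0.1920 g
% NaOH = 0.1920 / 0.2370 × 100 = 80.99 %

80.99 %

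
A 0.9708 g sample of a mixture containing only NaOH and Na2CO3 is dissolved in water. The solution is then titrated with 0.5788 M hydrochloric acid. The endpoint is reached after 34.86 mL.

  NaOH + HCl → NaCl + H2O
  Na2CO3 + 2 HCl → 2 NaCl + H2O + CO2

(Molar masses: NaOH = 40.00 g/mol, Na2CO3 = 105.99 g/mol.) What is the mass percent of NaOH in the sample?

31.22 %

n(HCl) = 0.03486 × 0.5788 = 0.02018 mol
Let x = n(NaOH), y = n(Na2CO3).
Titrant: 1x + 2y = 0.02018;  mass: 40.00x + 105.99y = 0.9708
Solving, x = 7.578 × 10^-3 mol, y = 6.299 × 10^-3 mol
mass of NaOH = 7.578 × 10^-3 × 40.00 = 0.3031 g
% NaOH = 0.3031 / 0.9708 × 100 = 31.22 %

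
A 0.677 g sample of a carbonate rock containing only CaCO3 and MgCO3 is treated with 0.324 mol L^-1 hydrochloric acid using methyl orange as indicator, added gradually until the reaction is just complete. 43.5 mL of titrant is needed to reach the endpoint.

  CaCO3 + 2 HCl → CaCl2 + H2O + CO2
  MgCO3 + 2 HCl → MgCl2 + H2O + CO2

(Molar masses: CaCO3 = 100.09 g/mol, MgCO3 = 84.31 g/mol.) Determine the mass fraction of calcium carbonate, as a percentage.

77.6 %

n(HCl) = 0.0435 × 0.324 = 0.0141 mol
Let x = n(CaCO3), y = n(MgCO3).
Titrant: 2x + 2y = 0.0141;  mass: 100.09x + 84.31y = 0.677
Solving, x = 5.25 × 10^-3 mol, y = 1.80 × 10^-3 mol
mass of CaCO3 = 5.25 × 10^-3 × 100.09 = 0.526 g
% CaCO3 = 0.526 / 0.677 × 100 = 77.6 %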